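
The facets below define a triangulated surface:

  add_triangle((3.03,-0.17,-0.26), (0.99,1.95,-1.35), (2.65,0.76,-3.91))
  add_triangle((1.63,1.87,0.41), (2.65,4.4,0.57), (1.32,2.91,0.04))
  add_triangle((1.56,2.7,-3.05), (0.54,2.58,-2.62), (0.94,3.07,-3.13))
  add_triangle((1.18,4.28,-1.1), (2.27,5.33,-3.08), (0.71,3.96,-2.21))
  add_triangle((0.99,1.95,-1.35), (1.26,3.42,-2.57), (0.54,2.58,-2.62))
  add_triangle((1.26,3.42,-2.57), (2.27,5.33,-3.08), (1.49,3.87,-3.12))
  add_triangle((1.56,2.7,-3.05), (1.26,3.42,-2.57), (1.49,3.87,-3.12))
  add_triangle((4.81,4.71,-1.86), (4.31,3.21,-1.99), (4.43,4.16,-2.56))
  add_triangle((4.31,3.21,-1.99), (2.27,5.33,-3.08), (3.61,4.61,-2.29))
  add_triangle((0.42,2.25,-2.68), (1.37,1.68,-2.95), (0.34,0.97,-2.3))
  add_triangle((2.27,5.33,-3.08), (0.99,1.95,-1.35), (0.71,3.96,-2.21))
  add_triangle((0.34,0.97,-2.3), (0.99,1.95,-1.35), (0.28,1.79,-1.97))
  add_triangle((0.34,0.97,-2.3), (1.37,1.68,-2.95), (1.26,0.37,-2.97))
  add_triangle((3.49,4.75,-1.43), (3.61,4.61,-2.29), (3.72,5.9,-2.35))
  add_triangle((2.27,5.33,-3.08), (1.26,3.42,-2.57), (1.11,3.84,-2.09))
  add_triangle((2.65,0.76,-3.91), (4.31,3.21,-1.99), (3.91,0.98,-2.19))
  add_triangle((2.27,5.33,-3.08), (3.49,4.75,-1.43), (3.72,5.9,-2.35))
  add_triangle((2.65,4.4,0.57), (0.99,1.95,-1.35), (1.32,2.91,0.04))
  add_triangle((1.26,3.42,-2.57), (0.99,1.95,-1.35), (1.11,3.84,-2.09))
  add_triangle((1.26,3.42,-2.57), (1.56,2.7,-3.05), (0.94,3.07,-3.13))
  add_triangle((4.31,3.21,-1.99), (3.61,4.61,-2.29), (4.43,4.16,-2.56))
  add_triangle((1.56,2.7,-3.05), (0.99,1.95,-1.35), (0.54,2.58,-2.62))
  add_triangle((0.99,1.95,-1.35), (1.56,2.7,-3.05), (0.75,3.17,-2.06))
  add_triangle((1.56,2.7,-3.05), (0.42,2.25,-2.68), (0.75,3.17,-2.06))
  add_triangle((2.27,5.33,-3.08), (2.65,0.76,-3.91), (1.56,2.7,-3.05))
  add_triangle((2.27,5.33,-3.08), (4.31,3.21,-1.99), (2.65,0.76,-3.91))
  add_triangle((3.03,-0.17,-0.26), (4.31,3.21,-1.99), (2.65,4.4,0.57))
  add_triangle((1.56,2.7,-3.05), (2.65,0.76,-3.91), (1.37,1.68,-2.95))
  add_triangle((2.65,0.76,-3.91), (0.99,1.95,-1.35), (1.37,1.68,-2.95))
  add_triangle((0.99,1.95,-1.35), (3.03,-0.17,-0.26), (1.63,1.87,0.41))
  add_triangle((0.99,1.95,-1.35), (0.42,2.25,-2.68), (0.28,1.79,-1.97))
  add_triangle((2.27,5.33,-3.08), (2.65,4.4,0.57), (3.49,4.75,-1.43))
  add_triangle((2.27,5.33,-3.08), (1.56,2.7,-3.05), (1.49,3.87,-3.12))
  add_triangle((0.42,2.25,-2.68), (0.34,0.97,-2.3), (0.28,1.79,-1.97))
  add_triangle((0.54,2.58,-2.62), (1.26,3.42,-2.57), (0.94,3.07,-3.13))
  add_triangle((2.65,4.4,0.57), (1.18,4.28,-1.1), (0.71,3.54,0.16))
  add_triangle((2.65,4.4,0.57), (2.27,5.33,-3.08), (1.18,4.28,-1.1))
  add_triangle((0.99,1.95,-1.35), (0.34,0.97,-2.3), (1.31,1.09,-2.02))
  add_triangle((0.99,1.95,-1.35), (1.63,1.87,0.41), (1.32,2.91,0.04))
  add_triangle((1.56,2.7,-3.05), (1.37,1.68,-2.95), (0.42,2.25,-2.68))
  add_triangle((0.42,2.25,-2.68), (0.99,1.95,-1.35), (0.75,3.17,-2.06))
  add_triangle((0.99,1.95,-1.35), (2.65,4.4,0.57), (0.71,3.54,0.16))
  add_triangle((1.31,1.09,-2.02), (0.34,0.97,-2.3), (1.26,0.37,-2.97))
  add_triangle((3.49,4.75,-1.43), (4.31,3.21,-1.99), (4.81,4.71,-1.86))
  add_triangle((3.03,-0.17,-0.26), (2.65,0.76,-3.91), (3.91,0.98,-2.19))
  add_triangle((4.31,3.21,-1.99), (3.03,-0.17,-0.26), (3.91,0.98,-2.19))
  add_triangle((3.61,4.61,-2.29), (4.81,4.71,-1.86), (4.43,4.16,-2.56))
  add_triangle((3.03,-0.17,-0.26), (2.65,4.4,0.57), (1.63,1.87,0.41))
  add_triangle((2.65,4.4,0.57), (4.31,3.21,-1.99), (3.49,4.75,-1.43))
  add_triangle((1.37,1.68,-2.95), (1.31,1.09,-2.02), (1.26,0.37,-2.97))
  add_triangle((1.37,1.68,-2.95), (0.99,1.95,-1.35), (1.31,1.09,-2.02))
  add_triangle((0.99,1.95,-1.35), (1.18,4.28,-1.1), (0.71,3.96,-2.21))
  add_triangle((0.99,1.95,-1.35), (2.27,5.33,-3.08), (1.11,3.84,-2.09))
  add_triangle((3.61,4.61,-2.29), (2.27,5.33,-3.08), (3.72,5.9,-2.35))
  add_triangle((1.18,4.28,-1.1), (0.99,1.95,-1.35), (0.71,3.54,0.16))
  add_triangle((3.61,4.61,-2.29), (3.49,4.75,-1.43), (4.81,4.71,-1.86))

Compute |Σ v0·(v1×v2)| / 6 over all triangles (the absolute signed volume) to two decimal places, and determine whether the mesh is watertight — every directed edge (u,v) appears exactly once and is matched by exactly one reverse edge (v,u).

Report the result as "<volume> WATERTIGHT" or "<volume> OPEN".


Per-triangle v0·(v1×v2)/6:
  t1: -3.1492
  t2: -0.0713
  t3: +0.0341
  t4: +1.1465
  t5: -0.0785
  t6: +0.0709
  t7: -0.0309
  t8: +0.6399
  t9: +1.1751
  t10: +0.3969
  t11: +0.1825
  t12: -0.2966
  t13: +0.4531
  t14: +0.5404
  t15: +0.2996
  t16: +3.3931
  t17: +0.0295
  t18: +0.4629
  t19: -0.1432
  t20: +0.3764
  t21: -0.3250
  t22: -0.3467
  t23: +0.3215
  t24: +0.6696
  t25: +1.8143
  t26: +8.7945
  t27: +5.1116
  t28: +0.4985
  t29: -0.7463
  t30: -1.8100
  t31: +0.0578
  t32: +3.1499
  t33: +0.5313
  t34: +0.0136
  t35: +0.1184
  t36: +1.4193
  t37: +2.7241
  t38: -0.4631
  t39: -0.5417
  t40: +0.4415
  t41: -0.3451
  t42: -1.6309
  t43: -0.4171
  t44: -0.4106
  t45: +1.3795
  t46: +2.2514
  t47: +0.8574
  t48: +0.4732
  t49: +2.4548
  t50: +0.2452
  t51: +0.2268
  t52: -0.6159
  t53: -0.0859
  t54: +1.1486
  t55: -0.1842
  t56: +0.8857
Σ = +33.0976 → |volume| = 33.10

Directed edges: 168 total, each appears once with its reverse present → watertight.

33.10 WATERTIGHT


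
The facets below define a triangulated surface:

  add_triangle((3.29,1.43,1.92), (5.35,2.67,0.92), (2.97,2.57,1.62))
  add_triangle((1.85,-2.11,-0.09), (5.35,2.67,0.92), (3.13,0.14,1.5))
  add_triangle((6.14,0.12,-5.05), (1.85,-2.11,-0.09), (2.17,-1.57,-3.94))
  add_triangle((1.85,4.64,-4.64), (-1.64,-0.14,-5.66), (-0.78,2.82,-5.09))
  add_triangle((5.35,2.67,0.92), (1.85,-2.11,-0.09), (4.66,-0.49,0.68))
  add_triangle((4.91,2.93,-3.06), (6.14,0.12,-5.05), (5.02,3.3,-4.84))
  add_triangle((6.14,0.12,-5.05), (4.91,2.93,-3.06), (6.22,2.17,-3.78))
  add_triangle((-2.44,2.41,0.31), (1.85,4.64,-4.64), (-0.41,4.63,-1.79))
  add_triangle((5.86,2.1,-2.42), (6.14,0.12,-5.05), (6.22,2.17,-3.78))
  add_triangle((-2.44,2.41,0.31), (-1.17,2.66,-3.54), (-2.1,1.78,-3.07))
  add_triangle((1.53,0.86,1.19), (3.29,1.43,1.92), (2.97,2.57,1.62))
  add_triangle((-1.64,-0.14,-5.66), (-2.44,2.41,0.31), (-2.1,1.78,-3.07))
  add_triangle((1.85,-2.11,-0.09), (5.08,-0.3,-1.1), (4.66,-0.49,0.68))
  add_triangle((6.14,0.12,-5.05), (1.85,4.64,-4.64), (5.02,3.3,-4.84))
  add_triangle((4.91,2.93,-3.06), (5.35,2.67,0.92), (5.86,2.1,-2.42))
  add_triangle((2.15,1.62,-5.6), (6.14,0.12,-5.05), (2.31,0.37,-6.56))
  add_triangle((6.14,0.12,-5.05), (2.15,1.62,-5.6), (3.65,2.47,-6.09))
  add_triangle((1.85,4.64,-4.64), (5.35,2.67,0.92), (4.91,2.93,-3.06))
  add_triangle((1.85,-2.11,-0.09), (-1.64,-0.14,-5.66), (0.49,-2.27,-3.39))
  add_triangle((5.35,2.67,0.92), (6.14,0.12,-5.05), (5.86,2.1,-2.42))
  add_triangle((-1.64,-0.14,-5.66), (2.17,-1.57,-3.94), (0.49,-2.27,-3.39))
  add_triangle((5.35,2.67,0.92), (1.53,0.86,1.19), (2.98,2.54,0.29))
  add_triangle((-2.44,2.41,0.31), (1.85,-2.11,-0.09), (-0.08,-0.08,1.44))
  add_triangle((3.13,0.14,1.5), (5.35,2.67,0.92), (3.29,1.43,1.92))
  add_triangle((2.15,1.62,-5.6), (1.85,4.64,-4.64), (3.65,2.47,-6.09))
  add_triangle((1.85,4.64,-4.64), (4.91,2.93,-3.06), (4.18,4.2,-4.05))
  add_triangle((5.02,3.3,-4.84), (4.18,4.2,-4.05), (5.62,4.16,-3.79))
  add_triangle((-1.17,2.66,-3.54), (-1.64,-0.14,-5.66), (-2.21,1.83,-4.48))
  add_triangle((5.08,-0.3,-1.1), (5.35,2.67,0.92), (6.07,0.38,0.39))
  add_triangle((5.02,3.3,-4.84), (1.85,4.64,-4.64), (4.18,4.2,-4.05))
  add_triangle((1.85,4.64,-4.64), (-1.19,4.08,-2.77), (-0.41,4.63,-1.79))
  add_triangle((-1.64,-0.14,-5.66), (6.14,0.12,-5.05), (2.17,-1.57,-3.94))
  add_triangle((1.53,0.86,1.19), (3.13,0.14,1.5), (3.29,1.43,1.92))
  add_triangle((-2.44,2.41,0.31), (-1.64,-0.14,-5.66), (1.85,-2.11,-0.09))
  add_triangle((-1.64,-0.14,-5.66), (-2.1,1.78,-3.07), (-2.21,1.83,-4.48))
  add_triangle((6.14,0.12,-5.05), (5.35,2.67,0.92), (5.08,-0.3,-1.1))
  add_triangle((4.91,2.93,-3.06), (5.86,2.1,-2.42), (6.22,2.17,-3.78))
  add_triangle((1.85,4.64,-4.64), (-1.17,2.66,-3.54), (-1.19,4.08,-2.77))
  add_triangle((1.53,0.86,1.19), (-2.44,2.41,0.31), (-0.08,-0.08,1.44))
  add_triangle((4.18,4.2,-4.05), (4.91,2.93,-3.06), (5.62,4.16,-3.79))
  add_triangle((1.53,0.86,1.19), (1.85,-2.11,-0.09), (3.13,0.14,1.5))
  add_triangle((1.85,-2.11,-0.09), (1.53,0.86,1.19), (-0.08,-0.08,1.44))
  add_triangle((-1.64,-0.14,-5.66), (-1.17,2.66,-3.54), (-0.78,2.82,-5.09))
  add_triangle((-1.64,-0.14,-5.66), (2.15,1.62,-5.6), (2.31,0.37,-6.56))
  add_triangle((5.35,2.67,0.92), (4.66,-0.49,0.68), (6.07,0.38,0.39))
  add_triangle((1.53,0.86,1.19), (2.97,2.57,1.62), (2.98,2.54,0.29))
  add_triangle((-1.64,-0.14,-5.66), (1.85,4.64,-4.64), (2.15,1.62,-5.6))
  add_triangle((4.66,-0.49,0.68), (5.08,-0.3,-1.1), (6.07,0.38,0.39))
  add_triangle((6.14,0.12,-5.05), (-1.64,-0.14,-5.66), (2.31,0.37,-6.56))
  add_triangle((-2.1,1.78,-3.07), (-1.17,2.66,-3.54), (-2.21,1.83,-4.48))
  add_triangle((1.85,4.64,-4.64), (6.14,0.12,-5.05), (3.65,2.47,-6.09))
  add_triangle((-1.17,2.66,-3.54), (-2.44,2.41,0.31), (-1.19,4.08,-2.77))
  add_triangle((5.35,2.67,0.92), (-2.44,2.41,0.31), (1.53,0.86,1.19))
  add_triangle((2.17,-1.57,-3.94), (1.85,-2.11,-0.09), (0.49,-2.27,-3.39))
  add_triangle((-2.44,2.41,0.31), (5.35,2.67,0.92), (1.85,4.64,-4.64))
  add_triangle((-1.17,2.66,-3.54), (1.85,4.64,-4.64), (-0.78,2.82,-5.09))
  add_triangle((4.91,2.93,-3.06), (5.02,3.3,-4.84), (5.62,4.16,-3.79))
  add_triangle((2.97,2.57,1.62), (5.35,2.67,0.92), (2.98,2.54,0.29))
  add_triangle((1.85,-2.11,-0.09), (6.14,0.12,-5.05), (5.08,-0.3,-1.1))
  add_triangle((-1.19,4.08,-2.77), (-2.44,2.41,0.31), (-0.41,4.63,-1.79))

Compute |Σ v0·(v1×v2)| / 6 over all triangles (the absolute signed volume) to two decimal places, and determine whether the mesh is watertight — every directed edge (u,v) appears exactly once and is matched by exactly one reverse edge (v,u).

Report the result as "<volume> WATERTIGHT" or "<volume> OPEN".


Per-triangle v0·(v1×v2)/6:
  t1: +1.5231
  t2: +3.1187
  t3: +7.0955
  t4: +5.7607
  t5: -0.6965
  t6: +5.2682
  t7: +1.8232
  t8: -2.7238
  t9: +2.3163
  t10: +2.4827
  t11: +0.2205
  t12: +1.6860
  t13: +2.8047
  t14: +6.8673
  t15: +4.3363
  t16: +6.2513
  t17: +4.4189
  t18: +10.8190
  t19: -0.9416
  t20: +4.5097
  t21: +4.7843
  t22: -0.8892
  t23: +0.1550
  t24: +1.5355
  t25: +3.9924
  t26: -0.6859
  t27: +1.9864
  t28: +2.0994
  t29: +3.0093
  t30: +3.4135
  t31: +3.9008
  t32: +11.3268
  t33: +0.1639
  t34: +0.7786
  t35: +0.6196
  t36: +10.2550
  t37: +1.4442
  t38: +4.1766
  t39: +1.4683
  t40: -0.5521
  t41: +0.1192
  t42: +1.2203
  t43: +2.2019
  t44: +5.0909
  t45: +1.3548
  t46: -0.3135
  t47: +11.6223
  t48: +1.3660
  t49: +2.8448
  t50: +0.7571
  t51: +6.8936
  t52: +2.5700
  t53: +2.9355
  t54: +2.9623
  t55: +18.4561
  t56: +2.6197
  t57: +1.0577
  t58: +1.2571
  t59: +6.1754
  t60: +2.8432
Σ = +193.9569 → |volume| = 193.96

Directed edges: 180 total, each appears once with its reverse present → watertight.

193.96 WATERTIGHT


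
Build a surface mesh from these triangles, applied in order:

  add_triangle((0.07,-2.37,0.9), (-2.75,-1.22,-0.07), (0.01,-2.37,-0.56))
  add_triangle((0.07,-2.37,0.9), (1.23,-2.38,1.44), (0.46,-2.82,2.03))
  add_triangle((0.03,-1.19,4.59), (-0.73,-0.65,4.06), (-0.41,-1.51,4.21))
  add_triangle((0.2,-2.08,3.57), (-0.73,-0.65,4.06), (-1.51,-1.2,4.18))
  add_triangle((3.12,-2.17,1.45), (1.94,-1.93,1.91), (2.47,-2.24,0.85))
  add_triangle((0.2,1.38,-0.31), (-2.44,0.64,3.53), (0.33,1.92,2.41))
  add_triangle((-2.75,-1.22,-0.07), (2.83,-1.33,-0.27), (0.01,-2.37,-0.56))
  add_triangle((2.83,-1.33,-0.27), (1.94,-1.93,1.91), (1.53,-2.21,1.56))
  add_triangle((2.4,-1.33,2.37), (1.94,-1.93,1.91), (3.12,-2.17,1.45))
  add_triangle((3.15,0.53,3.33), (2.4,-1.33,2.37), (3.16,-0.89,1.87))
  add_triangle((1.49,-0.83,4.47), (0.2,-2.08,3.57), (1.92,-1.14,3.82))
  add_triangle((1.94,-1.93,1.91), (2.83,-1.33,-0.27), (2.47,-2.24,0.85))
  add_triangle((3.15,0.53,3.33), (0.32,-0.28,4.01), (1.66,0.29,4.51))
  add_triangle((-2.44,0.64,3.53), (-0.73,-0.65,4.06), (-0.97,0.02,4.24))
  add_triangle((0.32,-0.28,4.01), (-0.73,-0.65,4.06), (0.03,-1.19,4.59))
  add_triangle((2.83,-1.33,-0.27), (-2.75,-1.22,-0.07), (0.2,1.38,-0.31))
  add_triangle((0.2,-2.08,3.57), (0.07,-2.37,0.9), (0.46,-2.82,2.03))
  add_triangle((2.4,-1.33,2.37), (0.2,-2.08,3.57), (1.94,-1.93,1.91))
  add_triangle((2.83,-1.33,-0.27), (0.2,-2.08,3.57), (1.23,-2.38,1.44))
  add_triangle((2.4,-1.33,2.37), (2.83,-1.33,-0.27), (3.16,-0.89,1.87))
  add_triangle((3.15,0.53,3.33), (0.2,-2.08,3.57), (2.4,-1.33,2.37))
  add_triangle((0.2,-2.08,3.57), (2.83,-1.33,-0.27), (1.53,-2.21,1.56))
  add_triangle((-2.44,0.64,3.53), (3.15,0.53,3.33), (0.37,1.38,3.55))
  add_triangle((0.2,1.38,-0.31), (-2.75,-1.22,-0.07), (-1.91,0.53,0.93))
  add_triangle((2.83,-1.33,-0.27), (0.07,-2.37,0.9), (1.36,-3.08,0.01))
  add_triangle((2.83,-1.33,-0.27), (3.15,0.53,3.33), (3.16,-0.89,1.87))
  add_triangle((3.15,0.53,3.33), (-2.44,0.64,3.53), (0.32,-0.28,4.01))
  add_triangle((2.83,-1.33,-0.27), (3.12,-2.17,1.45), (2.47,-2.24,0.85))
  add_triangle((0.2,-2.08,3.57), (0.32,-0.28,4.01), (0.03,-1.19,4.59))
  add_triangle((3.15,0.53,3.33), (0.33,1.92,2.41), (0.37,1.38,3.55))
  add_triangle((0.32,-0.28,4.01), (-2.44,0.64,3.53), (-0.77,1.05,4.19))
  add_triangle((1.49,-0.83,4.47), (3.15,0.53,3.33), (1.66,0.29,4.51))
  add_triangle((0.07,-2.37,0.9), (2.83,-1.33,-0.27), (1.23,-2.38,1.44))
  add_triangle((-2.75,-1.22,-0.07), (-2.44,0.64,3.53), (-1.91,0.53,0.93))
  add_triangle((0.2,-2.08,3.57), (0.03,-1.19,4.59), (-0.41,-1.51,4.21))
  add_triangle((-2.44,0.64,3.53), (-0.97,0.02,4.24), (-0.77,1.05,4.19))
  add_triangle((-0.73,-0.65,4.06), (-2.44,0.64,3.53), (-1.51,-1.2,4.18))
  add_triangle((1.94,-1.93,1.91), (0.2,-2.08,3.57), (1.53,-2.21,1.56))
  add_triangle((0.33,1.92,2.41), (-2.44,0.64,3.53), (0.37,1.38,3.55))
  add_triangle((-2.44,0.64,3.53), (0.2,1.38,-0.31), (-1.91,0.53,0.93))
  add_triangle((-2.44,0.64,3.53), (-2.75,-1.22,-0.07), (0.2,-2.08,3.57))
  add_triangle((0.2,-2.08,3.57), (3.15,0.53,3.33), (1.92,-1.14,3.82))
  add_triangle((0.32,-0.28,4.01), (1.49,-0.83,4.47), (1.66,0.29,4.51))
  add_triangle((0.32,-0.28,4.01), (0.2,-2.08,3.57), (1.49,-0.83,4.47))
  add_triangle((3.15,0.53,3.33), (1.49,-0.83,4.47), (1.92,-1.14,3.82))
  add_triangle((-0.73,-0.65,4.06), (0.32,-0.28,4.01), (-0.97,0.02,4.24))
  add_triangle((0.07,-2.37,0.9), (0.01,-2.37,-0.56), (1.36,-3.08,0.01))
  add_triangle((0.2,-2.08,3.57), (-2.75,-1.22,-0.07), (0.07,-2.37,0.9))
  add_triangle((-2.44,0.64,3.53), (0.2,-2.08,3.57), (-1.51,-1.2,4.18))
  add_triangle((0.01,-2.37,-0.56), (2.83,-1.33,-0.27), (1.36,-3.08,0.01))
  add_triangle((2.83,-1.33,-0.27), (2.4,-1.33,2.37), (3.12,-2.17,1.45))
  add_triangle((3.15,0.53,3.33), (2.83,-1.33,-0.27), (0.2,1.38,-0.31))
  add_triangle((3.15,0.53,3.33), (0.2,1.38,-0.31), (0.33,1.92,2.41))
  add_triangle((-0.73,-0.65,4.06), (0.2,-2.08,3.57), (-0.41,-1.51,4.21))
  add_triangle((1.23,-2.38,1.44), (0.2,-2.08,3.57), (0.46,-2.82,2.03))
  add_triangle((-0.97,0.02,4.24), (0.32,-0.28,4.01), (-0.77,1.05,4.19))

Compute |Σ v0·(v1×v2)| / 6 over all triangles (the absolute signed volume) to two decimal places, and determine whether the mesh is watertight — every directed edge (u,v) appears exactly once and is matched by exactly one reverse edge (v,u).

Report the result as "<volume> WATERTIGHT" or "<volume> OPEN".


55.83 WATERTIGHT

Per-triangle v0·(v1×v2)/6:
  t1: +1.5941
  t2: +0.3596
  t3: +0.3770
  t4: +1.0765
  t5: +0.3637
  t6: +1.6989
  t7: -0.2917
  t8: +0.6540
  t9: +0.5567
  t10: +1.2138
  t11: +1.0004
  t12: -0.5450
  t13: -0.5035
  t14: +0.6843
  t15: +0.5301
  t16: +0.5758
  t17: +0.3612
  t18: +1.1578
  t19: +1.5916
  t20: +0.9365
  t21: +3.2426
  t22: -0.9259
  t23: +2.4844
  t24: +0.7781
  t25: +0.8898
  t26: +1.0400
  t27: +3.0959
  t28: +0.5292
  t29: +0.3621
  t30: +1.6661
  t31: -1.7878
  t32: +1.5794
  t33: +0.9461
  t34: +1.4951
  t35: +0.4430
  t36: +1.2715
  t37: +1.2669
  t38: +0.7176
  t39: +1.5992
  t40: +1.0677
  t41: +6.3849
  t42: -0.5931
  t43: +0.9082
  t44: +1.4160
  t45: +1.2078
  t46: +0.5431
  t47: +0.7593
  t48: +3.0303
  t49: -0.8597
  t50: +0.7995
  t51: +0.6961
  t52: +2.7999
  t53: +1.9673
  t54: -0.1221
  t55: +0.8021
  t56: +0.9407
Σ = +55.8331 → |volume| = 55.83

Directed edges: 168 total, each appears once with its reverse present → watertight.


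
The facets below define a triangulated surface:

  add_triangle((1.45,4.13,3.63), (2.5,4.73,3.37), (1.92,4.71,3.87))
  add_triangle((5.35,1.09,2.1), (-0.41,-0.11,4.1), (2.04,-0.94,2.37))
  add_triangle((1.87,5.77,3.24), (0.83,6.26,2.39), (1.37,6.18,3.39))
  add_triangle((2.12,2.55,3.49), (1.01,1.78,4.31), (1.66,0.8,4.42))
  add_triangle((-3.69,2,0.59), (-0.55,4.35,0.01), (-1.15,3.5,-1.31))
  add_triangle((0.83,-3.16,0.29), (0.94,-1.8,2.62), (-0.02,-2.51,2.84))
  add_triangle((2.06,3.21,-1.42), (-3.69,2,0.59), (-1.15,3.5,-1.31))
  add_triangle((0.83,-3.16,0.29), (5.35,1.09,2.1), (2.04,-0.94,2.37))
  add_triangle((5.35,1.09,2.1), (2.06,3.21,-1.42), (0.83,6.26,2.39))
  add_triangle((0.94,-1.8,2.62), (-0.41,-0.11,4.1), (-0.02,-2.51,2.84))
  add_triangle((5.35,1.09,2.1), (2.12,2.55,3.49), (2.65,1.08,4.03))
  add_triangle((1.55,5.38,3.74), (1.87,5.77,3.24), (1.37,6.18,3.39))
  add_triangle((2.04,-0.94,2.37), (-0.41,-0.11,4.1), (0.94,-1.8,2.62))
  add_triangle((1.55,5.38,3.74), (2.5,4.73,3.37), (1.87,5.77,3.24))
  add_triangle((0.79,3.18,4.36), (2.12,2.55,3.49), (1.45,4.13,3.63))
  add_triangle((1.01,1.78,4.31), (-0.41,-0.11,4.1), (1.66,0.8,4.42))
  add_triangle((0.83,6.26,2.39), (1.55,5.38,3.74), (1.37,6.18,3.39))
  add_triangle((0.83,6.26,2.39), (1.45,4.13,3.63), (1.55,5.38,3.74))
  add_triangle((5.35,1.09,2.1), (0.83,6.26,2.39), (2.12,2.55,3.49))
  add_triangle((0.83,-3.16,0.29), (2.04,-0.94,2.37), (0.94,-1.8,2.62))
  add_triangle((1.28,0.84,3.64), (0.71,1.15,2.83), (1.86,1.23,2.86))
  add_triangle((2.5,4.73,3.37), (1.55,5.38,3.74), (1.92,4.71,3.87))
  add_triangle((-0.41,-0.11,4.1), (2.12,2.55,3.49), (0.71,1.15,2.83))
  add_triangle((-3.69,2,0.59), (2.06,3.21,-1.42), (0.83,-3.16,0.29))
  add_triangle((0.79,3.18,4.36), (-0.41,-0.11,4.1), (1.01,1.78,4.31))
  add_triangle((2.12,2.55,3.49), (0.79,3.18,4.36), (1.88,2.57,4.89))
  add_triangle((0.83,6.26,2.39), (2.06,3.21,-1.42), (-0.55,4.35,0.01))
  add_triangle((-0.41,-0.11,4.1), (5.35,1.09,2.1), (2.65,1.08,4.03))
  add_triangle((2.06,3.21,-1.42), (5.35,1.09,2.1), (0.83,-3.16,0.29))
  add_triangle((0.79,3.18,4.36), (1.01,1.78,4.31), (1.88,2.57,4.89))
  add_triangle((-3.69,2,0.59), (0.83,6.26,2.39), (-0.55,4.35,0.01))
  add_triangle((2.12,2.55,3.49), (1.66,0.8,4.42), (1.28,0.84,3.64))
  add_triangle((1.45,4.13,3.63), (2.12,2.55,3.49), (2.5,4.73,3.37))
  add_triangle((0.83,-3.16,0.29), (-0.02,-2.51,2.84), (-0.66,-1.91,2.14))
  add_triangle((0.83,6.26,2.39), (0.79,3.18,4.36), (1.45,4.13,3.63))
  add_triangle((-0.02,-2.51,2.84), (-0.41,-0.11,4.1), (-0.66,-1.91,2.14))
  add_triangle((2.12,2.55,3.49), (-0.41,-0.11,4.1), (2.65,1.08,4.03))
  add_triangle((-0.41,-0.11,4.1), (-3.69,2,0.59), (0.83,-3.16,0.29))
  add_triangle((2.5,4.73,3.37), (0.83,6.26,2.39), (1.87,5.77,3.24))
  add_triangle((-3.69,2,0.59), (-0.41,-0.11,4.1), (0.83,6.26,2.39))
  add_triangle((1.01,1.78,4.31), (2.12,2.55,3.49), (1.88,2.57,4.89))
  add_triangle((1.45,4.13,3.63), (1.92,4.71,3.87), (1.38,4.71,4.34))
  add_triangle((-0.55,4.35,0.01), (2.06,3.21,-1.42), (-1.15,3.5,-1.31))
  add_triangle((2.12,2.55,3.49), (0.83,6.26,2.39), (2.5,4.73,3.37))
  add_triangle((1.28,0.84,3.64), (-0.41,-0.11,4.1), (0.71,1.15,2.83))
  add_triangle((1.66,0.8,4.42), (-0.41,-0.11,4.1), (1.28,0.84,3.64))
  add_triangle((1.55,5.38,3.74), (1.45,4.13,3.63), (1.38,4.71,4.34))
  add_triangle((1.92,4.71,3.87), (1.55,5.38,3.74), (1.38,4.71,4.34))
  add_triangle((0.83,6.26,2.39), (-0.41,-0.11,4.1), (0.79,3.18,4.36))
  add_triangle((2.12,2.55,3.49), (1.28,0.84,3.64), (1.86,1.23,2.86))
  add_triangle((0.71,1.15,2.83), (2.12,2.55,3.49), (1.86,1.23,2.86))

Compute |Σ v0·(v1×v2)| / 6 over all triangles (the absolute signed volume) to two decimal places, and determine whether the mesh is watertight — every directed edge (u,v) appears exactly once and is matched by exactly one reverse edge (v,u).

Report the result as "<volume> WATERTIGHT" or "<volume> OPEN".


Per-triangle v0·(v1×v2)/6:
  t1: +0.0115
  t2: +5.1134
  t3: +0.5923
  t4: +1.4563
  t5: +3.5847
  t6: +1.5204
  t7: -2.0454
  t8: +4.7015
  t9: +17.2394
  t10: +1.6870
  t11: +4.3666
  t12: +0.4525
  t13: +1.9715
  t14: +0.8016
  t15: +1.5999
  t16: +1.8183
  t17: +0.0689
  t18: +0.2049
  t19: +10.5364
  t20: +1.7563
  t21: -0.3561
  t22: +0.5662
  t23: +0.2745
  t24: +0.6930
  t25: +1.6584
  t26: +1.0806
  t27: +5.9250
  t28: +2.1226
  t29: +6.7045
  t30: +0.8190
  t31: +6.6080
  t32: -0.2310
  t33: +1.3852
  t34: +0.8938
  t35: +2.1728
  t36: +1.0759
  t37: +3.5107
  t38: +6.6380
  t39: +0.2232
  t40: +17.1638
  t41: -0.0697
  t42: +0.0141
  t43: +3.0885
  t44: -2.0092
  t45: -0.7410
  t46: -0.3149
  t47: -0.2329
  t48: +0.5257
  t49: +2.8898
  t50: +0.5955
  t51: -0.5701
Σ = +119.5419 → |volume| = 119.54

Directed edges: 153 total; 3 unmatched, e.g. (-0.66,-1.91,2.14)→(0.83,-3.16,0.29) → open.

119.54 OPEN


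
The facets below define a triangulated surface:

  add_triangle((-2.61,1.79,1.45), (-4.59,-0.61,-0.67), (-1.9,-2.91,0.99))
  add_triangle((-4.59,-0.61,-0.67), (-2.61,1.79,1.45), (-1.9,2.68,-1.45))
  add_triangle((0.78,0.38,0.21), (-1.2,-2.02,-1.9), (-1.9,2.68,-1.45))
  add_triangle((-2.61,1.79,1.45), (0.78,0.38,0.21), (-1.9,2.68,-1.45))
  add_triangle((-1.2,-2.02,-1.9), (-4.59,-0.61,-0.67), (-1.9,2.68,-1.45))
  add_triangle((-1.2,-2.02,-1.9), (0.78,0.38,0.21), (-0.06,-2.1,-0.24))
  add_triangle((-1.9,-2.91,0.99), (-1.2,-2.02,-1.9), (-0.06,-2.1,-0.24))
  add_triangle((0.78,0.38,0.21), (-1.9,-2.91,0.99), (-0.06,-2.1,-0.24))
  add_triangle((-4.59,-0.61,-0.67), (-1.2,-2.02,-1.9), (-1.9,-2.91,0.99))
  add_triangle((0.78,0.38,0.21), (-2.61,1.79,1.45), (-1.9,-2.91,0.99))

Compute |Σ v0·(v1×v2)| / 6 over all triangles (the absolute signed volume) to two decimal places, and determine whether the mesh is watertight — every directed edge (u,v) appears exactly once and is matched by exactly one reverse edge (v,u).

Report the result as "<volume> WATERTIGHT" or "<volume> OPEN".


Per-triangle v0·(v1×v2)/6:
  t1: +5.7941
  t2: +6.0245
  t3: +0.9143
  t4: +1.3825
  t5: +5.5385
  t6: +0.3827
  t7: +1.5902
  t8: +0.4620
  t9: +5.3104
  t10: +1.1529
Σ = +28.5521 → |volume| = 28.55

Directed edges: 30 total, each appears once with its reverse present → watertight.

28.55 WATERTIGHT


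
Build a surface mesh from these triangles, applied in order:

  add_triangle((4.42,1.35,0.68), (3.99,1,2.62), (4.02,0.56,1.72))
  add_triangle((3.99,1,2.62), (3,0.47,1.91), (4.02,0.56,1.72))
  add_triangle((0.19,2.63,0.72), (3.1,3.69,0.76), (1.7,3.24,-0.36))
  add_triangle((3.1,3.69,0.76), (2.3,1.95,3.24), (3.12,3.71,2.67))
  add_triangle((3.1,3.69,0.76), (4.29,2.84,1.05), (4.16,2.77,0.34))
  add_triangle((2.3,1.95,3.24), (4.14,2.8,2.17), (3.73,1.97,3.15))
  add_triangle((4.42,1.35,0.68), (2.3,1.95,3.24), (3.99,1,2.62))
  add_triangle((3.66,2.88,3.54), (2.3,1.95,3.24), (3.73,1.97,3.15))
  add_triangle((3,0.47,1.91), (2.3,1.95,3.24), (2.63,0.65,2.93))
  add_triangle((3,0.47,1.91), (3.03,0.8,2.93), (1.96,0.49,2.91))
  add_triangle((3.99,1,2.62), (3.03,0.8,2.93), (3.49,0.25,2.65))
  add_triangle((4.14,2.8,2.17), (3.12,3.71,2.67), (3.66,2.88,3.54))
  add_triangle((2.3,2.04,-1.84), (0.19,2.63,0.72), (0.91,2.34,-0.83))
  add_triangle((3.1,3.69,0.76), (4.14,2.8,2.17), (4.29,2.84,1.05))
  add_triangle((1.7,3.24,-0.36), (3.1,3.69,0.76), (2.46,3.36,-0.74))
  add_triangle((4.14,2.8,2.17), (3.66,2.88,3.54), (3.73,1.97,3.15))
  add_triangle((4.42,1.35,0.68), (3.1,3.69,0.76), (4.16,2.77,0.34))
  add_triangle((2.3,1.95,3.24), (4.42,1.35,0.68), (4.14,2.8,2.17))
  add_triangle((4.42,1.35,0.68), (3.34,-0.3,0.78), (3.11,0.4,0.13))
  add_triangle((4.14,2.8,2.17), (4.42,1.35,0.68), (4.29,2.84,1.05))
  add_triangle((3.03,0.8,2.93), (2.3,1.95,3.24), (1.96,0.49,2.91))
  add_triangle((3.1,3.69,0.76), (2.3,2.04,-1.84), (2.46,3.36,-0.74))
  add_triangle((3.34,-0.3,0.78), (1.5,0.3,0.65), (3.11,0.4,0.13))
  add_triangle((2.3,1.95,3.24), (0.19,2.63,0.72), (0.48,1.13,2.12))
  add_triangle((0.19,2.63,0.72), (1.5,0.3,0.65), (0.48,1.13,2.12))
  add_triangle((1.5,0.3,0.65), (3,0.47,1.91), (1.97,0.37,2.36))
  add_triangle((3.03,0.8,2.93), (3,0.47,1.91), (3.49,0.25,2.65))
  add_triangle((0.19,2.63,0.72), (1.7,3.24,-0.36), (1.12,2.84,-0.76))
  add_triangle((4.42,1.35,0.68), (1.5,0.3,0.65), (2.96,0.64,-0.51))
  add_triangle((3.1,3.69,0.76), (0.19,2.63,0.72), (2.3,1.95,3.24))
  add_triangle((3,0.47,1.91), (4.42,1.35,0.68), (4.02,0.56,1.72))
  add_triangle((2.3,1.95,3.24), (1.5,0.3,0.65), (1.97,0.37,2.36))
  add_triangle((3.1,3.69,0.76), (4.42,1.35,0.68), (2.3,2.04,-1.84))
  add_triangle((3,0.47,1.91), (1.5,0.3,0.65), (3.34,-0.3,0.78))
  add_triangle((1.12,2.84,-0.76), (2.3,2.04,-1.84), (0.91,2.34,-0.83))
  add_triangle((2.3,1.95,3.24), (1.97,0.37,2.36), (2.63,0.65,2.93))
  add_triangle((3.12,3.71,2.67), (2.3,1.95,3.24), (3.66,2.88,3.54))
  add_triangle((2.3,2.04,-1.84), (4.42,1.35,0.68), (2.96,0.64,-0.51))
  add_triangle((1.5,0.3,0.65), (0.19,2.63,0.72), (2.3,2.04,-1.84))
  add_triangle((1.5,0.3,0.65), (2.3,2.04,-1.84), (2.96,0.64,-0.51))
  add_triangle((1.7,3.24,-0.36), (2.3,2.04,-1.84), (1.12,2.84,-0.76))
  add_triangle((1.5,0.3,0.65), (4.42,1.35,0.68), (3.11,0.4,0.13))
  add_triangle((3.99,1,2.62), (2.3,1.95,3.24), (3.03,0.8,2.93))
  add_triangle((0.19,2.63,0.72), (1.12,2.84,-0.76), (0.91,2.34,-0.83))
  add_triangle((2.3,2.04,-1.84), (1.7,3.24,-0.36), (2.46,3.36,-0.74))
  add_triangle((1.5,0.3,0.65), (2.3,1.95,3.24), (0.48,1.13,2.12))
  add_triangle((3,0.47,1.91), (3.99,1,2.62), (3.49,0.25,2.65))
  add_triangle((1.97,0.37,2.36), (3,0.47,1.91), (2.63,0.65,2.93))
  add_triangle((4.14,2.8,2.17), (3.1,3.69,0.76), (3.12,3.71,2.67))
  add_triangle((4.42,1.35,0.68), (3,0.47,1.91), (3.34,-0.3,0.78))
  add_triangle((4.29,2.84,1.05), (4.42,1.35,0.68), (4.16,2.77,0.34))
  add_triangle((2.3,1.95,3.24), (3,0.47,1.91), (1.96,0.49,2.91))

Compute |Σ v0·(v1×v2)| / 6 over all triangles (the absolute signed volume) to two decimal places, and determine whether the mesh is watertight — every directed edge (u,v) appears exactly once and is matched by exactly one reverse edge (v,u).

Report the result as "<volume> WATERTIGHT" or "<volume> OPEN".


Per-triangle v0·(v1×v2)/6:
  t1: +0.8095
  t2: +0.1546
  t3: +1.3880
  t4: -0.7701
  t5: +0.7942
  t6: -1.1011
  t7: +2.3086
  t8: +0.5586
  t9: +0.7867
  t10: +0.1788
  t11: +0.4003
  t12: +1.5012
  t13: -0.6086
  t14: +1.3545
  t15: +0.6708
  t16: +0.9520
  t17: -0.9189
  t18: +1.8558
  t19: +0.4467
  t20: +1.2864
  t21: +0.7021
  t22: +1.0205
  t23: -0.2576
  t24: +1.2411
  t25: -1.0741
  t26: -0.0453
  t27: -0.2181
  t28: +0.4879
  t29: +0.1940
  t30: +3.5978
  t31: -0.3504
  t32: -0.5746
  t33: +4.7122
  t34: -0.1693
  t35: +0.1521
  t36: +0.1348
  t37: +0.8070
  t38: +1.3780
  t39: -2.0900
  t40: -0.6741
  t41: +0.6176
  t42: -0.2104
  t43: +0.8123
  t44: +0.0904
  t45: +0.3638
  t46: +0.1323
  t47: +0.0921
  t48: +0.0930
  t49: +2.0923
  t50: +1.3211
  t51: +0.7688
  t52: -1.1587
Σ = +26.0365 → |volume| = 26.04

Directed edges: 156 total, each appears once with its reverse present → watertight.

26.04 WATERTIGHT


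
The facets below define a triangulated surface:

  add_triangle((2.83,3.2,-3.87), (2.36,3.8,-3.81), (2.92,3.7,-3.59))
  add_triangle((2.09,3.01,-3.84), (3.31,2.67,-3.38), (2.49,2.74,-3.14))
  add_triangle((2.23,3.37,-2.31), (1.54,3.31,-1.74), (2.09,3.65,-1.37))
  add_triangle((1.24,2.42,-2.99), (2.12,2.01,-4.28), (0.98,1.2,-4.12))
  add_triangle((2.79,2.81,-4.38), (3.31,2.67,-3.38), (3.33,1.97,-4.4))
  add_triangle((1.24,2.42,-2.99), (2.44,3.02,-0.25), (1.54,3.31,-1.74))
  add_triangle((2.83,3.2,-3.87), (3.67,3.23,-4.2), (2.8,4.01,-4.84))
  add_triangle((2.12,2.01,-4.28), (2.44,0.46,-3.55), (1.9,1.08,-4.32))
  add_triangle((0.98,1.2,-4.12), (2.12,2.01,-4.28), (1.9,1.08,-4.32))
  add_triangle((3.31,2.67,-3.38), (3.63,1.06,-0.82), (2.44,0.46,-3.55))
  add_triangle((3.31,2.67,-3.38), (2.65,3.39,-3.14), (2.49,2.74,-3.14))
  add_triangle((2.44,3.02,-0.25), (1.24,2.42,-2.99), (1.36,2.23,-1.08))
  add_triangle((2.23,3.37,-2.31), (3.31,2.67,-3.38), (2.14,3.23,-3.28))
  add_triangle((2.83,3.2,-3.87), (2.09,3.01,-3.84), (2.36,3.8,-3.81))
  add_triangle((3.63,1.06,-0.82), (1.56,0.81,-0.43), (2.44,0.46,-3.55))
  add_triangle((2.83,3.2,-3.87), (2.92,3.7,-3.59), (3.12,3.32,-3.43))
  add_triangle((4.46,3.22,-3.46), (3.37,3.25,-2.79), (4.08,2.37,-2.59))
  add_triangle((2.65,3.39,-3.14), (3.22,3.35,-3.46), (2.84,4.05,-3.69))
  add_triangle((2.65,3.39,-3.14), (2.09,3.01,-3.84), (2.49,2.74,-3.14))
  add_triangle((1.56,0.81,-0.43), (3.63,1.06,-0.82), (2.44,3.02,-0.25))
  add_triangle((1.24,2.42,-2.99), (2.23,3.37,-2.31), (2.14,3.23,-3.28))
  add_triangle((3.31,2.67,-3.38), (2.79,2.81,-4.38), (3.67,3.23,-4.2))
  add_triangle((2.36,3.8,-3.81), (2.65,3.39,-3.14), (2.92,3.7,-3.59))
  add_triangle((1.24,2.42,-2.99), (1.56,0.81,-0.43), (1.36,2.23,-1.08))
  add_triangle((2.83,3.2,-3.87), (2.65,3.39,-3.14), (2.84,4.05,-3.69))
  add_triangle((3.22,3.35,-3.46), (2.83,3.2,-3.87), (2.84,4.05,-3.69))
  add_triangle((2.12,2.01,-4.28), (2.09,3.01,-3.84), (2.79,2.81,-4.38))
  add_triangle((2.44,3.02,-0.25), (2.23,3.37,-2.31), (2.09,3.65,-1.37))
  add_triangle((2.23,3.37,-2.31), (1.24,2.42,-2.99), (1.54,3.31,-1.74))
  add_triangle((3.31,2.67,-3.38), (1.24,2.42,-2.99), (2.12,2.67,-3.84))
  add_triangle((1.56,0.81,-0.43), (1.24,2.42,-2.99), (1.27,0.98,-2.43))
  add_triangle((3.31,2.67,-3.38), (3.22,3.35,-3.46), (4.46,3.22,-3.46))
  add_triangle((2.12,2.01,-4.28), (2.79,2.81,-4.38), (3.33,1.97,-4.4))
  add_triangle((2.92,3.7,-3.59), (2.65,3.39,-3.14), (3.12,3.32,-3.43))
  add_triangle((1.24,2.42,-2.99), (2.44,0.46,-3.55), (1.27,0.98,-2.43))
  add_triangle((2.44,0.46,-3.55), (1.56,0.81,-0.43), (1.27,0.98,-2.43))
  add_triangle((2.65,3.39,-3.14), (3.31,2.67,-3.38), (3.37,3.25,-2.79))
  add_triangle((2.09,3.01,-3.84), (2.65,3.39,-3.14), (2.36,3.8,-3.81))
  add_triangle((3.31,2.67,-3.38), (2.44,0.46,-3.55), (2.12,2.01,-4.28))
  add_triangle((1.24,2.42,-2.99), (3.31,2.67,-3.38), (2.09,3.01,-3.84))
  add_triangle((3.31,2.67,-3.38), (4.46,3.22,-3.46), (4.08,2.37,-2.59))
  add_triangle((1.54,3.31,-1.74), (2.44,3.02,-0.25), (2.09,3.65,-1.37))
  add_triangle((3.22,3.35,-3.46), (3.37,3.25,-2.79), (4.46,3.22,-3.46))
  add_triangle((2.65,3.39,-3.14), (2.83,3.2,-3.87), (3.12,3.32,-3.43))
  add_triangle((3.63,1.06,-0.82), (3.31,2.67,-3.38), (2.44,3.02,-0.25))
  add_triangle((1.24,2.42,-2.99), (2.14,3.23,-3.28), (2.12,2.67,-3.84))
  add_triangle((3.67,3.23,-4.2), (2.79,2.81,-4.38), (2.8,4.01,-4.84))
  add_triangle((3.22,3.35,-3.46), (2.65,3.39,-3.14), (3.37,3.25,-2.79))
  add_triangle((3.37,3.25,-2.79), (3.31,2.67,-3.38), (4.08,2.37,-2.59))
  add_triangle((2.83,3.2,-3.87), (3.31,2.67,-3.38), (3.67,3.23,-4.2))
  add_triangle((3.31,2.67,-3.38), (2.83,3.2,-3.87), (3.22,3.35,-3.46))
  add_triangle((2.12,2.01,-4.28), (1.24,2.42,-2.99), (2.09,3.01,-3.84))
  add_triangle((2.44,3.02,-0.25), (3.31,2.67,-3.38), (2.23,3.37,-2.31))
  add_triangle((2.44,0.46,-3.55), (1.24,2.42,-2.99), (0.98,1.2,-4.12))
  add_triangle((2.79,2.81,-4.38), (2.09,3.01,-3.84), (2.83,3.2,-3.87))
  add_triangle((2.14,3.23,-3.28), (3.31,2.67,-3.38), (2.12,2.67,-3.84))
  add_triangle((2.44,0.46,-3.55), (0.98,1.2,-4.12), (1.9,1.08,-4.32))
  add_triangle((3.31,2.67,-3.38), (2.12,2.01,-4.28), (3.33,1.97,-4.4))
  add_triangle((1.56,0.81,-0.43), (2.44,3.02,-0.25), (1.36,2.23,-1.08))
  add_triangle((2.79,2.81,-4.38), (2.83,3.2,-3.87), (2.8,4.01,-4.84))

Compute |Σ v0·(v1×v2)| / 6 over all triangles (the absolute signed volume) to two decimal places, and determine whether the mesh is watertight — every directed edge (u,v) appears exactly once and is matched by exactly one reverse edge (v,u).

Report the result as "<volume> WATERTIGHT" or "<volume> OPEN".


14.02 WATERTIGHT

Per-triangle v0·(v1×v2)/6:
  t1: +0.3246
  t2: -0.2520
  t3: +0.3168
  t4: +0.8950
  t5: +0.9133
  t6: -1.0650
  t7: +0.1128
  t8: +0.6678
  t9: +0.5922
  t10: +3.4927
  t11: -0.2376
  t12: +0.2979
  t13: +0.9216
  t14: +0.3463
  t15: -0.6550
  t16: +0.1967
  t17: +0.2742
  t18: +0.0449
  t19: -0.2964
  t20: -0.1729
  t21: +0.2183
  t22: +0.0881
  t23: +0.0607
  t24: -0.7236
  t25: -0.1555
  t26: +0.3997
  t27: +0.4331
  t28: +0.6133
  t29: +0.5936
  t30: -0.3992
  t31: -0.7398
  t32: +0.4185
  t33: +0.6607
  t34: +0.0427
  t35: +0.1605
  t36: -0.6762
  t37: -0.5772
  t38: -0.3197
  t39: +1.9350
  t40: +0.0769
  t41: +0.2277
  t42: -0.0242
  t43: +0.4503
  t44: -0.2027
  t45: +3.9852
  t46: +0.3214
  t47: +0.7677
  t48: +0.2422
  t49: -0.7932
  t50: +0.0831
  t51: +0.3200
  t52: +0.3436
  t53: +1.9620
  t54: -1.9057
  t55: +0.3319
  t56: +0.8100
  t57: +0.1486
  t58: -1.0010
  t59: -0.4888
  t60: -0.3892
Σ = +14.0166 → |volume| = 14.02

Directed edges: 180 total, each appears once with its reverse present → watertight.


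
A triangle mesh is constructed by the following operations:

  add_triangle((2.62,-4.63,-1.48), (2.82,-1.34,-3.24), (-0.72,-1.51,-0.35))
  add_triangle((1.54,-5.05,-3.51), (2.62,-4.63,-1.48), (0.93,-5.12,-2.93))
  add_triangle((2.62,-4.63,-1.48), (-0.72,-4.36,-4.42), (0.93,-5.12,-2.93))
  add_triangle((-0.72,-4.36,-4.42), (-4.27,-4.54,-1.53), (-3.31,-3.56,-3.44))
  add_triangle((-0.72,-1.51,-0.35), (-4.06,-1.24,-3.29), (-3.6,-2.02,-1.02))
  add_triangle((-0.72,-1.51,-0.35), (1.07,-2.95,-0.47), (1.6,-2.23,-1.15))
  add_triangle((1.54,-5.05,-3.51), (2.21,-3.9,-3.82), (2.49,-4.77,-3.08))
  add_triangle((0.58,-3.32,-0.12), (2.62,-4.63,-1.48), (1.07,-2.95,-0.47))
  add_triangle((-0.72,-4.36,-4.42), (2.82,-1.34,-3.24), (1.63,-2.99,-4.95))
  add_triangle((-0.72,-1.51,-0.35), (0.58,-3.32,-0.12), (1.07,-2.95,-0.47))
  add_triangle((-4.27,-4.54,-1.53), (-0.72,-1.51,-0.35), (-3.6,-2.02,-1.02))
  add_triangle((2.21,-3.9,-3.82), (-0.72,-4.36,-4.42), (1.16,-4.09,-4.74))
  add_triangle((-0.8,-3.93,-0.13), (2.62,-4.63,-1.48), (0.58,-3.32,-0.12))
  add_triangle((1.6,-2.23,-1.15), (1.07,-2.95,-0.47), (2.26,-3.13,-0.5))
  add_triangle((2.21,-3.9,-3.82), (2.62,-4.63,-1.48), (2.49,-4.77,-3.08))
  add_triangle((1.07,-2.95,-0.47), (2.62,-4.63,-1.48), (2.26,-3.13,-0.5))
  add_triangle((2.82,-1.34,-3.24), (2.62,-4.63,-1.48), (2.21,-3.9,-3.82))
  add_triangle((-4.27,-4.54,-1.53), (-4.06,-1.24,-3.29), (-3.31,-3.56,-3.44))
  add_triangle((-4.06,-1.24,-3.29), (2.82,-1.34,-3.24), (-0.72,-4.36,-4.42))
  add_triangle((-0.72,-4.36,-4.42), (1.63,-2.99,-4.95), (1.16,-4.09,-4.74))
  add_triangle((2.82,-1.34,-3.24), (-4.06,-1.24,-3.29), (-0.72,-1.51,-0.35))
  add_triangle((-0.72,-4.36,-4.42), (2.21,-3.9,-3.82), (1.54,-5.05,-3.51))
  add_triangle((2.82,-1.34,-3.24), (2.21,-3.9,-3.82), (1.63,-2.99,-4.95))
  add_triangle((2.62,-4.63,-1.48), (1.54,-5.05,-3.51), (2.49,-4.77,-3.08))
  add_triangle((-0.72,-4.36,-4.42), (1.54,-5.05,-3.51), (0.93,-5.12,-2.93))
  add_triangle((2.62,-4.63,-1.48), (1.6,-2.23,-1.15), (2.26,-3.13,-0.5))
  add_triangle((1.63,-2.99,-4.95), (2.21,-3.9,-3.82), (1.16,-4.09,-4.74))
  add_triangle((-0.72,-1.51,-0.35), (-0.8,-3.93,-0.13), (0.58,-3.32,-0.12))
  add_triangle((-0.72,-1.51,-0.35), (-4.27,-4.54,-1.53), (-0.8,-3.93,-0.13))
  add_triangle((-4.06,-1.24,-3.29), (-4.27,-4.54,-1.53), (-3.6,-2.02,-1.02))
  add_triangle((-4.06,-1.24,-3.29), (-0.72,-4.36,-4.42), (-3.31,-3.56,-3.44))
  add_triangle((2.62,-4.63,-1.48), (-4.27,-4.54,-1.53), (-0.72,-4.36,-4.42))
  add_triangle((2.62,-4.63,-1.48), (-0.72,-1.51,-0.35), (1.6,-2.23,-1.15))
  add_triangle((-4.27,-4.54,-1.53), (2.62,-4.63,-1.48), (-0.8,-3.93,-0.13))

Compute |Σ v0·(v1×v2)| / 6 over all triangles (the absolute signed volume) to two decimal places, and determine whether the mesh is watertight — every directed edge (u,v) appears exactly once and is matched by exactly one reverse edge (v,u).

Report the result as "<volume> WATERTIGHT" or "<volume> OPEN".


58.42 WATERTIGHT

Per-triangle v0·(v1×v2)/6:
  t1: -3.2050
  t2: +1.5628
  t3: -1.4132
  t4: +5.6453
  t5: -1.5108
  t6: -0.5379
  t7: +1.1689
  t8: +0.0387
  t9: -1.3369
  t10: -0.2885
  t11: +0.0246
  t12: +1.4096
  t13: +1.0677
  t14: -0.4389
  t15: +0.4192
  t16: +0.4099
  t17: +4.0874
  t18: +4.9885
  t19: +9.7639
  t20: +1.6430
  t21: -5.1710
  t22: +3.1074
  t23: +2.7880
  t24: +1.2753
  t25: +1.8229
  t26: +0.2955
  t27: +1.4903
  t28: -0.2496
  t29: -0.2846
  t30: +2.9520
  t31: +4.4947
  t32: +15.7776
  t33: +0.4965
  t34: +6.1275
Σ = +58.4207 → |volume| = 58.42

Directed edges: 102 total, each appears once with its reverse present → watertight.


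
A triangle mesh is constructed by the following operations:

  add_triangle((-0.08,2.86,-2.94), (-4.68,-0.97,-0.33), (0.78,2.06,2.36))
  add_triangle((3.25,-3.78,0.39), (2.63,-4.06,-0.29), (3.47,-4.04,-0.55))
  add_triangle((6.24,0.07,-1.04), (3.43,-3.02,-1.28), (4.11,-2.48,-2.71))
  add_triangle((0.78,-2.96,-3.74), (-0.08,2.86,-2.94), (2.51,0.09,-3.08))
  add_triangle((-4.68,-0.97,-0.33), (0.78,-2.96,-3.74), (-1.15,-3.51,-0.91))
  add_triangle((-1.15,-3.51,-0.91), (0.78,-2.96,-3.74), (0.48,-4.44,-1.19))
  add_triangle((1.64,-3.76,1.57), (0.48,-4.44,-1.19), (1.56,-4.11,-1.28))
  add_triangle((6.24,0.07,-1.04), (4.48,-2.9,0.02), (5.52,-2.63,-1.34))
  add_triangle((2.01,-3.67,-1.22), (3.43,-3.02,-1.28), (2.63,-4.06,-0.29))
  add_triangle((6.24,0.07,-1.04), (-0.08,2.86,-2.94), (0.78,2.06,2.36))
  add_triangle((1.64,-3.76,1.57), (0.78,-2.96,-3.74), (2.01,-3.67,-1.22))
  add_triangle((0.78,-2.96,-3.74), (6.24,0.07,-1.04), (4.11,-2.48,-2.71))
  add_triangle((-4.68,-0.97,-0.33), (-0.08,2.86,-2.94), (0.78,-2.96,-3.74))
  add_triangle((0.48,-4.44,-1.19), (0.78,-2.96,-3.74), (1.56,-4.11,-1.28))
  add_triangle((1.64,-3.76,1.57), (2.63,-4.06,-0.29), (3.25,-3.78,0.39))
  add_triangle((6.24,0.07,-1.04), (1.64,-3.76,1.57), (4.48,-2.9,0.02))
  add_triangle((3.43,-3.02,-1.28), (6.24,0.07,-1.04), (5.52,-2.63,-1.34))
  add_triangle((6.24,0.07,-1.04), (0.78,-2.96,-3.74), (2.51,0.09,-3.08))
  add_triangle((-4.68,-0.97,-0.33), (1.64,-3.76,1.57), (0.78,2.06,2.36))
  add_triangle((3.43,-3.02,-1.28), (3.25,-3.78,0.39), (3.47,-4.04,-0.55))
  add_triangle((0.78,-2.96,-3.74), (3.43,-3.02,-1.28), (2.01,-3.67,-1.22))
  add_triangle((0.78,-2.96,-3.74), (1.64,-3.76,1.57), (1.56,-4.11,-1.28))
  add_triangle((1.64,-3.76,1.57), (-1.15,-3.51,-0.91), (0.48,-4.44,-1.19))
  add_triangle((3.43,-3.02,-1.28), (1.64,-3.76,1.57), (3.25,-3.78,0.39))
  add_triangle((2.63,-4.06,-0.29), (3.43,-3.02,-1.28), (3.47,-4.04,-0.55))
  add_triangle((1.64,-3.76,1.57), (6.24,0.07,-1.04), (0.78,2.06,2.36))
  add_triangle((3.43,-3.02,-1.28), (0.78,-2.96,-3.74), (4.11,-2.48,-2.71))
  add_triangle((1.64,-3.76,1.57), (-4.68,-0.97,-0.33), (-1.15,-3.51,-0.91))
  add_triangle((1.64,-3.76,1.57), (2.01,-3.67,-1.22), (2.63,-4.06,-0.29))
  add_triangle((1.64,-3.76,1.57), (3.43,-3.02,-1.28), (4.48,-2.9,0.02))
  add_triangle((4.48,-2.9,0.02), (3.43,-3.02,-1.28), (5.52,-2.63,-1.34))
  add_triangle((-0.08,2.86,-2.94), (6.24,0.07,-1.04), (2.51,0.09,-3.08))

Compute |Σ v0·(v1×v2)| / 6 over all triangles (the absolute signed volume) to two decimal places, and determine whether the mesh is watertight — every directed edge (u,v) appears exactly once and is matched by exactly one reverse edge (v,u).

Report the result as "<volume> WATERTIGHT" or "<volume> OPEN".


Per-triangle v0·(v1×v2)/6:
  t1: +9.5167
  t2: +0.5227
  t3: +4.5803
  t4: +7.1305
  t5: +7.6661
  t6: +3.3246
  t7: +2.2911
  t8: +3.4350
  t9: +1.2197
  t10: +13.7089
  t11: +2.1577
  t12: +3.2318
  t13: +15.6598
  t14: +2.3720
  t15: +1.3523
  t16: +2.6432
  t17: +0.6471
  t18: +8.4501
  t19: +9.5247
  t20: +0.5112
  t21: +3.1360
  t22: -0.2341
  t23: +2.9456
  t24: -0.9764
  t25: +0.3536
  t26: +13.7169
  t27: +3.7737
  t28: +6.3622
  t29: +0.9727
  t30: +3.5429
  t31: +1.7271
  t32: +7.7294
Σ = +142.9950 → |volume| = 142.99

Directed edges: 96 total, each appears once with its reverse present → watertight.

142.99 WATERTIGHT


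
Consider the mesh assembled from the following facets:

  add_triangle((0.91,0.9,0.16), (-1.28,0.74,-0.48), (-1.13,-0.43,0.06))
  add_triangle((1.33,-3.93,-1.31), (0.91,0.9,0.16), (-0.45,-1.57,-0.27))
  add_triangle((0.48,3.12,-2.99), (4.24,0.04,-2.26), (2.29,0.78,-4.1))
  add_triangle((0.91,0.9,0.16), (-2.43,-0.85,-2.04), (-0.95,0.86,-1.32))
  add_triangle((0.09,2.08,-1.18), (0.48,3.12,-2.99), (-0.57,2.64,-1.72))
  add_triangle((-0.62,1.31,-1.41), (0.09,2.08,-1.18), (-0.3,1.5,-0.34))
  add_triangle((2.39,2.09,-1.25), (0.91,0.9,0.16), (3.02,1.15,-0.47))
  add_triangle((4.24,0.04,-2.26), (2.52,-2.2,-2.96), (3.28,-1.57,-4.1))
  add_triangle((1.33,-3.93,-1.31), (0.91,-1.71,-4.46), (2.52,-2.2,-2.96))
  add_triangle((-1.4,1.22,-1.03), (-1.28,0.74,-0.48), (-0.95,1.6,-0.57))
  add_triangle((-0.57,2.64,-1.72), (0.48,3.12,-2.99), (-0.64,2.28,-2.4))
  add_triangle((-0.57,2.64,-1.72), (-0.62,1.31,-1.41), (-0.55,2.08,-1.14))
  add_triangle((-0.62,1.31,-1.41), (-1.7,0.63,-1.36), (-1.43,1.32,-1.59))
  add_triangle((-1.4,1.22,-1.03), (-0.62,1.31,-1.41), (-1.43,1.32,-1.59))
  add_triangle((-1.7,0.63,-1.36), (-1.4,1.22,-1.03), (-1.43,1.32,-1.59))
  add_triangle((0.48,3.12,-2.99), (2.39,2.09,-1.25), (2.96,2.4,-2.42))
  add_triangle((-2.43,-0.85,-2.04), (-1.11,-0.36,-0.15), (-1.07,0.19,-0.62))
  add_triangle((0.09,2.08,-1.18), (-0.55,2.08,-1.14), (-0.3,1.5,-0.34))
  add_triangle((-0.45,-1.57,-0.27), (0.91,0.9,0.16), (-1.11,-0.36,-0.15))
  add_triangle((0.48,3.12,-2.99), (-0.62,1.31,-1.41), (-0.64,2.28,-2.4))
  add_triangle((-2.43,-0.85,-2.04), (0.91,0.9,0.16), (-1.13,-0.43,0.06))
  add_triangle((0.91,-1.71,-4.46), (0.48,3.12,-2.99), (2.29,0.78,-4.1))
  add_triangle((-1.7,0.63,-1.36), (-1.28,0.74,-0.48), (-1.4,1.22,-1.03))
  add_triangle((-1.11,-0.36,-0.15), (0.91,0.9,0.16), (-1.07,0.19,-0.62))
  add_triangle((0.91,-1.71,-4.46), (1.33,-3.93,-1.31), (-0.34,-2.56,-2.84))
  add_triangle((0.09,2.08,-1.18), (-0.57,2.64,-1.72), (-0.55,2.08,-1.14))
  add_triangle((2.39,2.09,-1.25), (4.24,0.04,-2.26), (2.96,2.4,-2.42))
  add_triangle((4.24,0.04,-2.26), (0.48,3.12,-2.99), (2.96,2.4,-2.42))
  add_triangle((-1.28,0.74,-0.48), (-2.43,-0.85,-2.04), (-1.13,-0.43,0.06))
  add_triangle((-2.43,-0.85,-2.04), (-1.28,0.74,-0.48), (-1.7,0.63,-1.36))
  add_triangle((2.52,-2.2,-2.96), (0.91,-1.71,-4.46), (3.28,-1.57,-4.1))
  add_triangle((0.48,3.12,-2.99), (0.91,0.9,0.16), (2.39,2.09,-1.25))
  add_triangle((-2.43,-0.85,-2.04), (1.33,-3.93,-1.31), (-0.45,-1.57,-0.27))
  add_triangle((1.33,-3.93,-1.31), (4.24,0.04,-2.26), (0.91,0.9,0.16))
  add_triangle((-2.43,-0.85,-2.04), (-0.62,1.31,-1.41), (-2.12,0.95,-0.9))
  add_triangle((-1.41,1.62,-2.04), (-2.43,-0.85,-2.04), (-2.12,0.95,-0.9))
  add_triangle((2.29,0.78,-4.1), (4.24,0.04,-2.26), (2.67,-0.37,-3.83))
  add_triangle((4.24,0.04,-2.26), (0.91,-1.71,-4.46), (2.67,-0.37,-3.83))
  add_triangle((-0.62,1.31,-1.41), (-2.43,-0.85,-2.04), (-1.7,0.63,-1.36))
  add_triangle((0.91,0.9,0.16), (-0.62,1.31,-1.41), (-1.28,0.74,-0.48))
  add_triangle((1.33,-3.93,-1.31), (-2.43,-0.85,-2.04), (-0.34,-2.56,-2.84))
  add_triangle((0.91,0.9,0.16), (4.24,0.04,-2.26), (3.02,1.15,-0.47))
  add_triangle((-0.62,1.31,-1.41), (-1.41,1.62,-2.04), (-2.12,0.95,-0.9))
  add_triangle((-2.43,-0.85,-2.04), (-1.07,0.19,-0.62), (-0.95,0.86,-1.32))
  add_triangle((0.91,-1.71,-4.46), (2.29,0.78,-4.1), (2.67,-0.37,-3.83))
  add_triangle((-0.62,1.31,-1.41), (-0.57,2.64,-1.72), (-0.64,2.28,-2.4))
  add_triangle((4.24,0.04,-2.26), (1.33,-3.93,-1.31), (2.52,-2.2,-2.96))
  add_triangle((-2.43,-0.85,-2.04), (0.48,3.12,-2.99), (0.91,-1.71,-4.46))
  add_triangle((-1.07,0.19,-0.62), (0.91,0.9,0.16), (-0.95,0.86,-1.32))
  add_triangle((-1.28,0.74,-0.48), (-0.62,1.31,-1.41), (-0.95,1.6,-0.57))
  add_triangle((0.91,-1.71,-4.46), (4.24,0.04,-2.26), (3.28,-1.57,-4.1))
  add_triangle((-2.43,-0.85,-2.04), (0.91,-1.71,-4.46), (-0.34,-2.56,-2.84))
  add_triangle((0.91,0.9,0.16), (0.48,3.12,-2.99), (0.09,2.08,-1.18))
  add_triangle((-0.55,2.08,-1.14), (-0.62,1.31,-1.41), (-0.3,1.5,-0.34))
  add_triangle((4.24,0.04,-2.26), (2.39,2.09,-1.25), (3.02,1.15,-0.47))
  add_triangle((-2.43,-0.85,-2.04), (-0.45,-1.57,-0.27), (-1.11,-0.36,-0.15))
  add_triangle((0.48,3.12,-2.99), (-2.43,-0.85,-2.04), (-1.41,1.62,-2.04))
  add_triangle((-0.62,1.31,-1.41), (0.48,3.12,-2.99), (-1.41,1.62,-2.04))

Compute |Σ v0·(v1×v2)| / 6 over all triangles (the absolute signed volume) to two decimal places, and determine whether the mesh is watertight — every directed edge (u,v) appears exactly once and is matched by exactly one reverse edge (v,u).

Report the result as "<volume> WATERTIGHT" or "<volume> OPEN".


Per-triangle v0·(v1×v2)/6:
  t1: +0.1053
  t2: +0.1116
  t3: +4.8739
  t4: +0.1686
  t5: +0.3160
  t6: -0.2042
  t7: +0.4237
  t8: +1.8665
  t9: +4.0406
  t10: +0.0945
  t11: +0.5264
  t12: +0.0566
  t13: +0.0681
  t14: +0.0802
  t15: +0.1088
  t16: +1.1434
  t17: +0.1755
  t18: +0.1083
  t19: -0.0137
  t20: -0.0122
  t21: -0.2291
  t22: +4.8368
  t23: +0.1013
  t24: +0.0569
  t25: +3.5049
  t26: +0.0588
  t27: +1.2706
  t28: +2.7288
  t29: +0.4936
  t30: +0.2626
  t31: +1.9374
  t32: +0.7977
  t33: +1.5801
  t34: +1.4185
  t35: -1.1534
  t36: +1.3396
  t37: +2.0940
  t38: +1.8130
  t39: +0.4827
  t40: +0.3214
  t41: +2.1483
  t42: -0.2067
  t43: +0.1253
  t44: +0.2538
  t45: +2.1150
  t46: +0.0995
  t47: +3.5599
  t48: +9.0330
  t49: +0.1004
  t50: -0.2206
  t51: +1.6409
  t52: +3.0661
  t53: +0.4486
  t54: +0.0225
  t55: +1.6462
  t56: +0.4485
  t57: +1.8801
  t58: +0.0749
Σ = +63.9896 → |volume| = 63.99

Directed edges: 174 total; 6 unmatched, e.g. (-0.62,1.31,-1.41)→(0.09,2.08,-1.18) → open.

63.99 OPEN
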